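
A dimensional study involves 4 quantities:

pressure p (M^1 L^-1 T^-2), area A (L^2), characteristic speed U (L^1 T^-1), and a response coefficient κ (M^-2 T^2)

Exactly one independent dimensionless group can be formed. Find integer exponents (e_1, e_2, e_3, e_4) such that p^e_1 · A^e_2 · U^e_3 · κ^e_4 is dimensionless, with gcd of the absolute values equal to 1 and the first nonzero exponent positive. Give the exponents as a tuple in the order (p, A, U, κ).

(2, 2, -2, 1)

M: e_1·(1) + e_2·(0) + e_3·(0) + e_4·(-2) = 0
L: e_1·(-1) + e_2·(2) + e_3·(1) + e_4·(0) = 0
T: e_1·(-2) + e_2·(0) + e_3·(-1) + e_4·(2) = 0
Solving this homogeneous linear system for the smallest-integer solution (first nonzero entry positive) gives (2, 2, -2, 1).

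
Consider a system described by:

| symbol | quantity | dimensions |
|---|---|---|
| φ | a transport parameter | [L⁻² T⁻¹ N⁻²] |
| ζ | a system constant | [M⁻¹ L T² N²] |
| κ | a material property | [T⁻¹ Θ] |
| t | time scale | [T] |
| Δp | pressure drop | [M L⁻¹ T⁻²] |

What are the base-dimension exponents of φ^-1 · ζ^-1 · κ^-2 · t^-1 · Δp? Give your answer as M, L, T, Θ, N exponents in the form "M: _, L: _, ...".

Collect each base-dimension exponent across the product:
  M: −(0) − (-1) − 2·(0) − (0) + (1) = 2
  L: −(-2) − (1) − 2·(0) − (0) + (-1) = 0
  T: −(-1) − (2) − 2·(-1) − (1) + (-2) = -2
  Θ: −(0) − (0) − 2·(1) − (0) + (0) = -2
  N: −(-2) − (2) − 2·(0) − (0) + (0) = 0
So the dimensions are [M² T⁻² Θ⁻²].

M: 2, L: 0, T: -2, Θ: -2, N: 0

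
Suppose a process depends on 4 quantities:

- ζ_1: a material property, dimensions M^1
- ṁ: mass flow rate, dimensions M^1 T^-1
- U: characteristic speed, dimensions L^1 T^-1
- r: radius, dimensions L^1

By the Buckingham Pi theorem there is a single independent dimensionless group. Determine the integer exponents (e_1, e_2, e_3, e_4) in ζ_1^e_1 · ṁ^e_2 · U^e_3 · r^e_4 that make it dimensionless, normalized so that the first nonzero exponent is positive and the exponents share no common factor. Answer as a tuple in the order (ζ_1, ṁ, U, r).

M: e_1·(1) + e_2·(1) + e_3·(0) + e_4·(0) = 0
L: e_1·(0) + e_2·(0) + e_3·(1) + e_4·(1) = 0
T: e_1·(0) + e_2·(-1) + e_3·(-1) + e_4·(0) = 0
Solving this homogeneous linear system for the smallest-integer solution (first nonzero entry positive) gives (1, -1, 1, -1).

(1, -1, 1, -1)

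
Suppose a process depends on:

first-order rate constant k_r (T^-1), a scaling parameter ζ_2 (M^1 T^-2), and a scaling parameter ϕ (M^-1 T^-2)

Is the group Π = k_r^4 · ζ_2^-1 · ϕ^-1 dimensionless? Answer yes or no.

yes

Sum the exponent of each base dimension across the product:
  M: 4·[k_r]_M − [ζ_2]_M − [ϕ]_M = 4·(0) − (1) − (-1) = 0
  L: 4·[k_r]_L − [ζ_2]_L − [ϕ]_L = 4·(0) − (0) − (0) = 0
  T: 4·[k_r]_T − [ζ_2]_T − [ϕ]_T = 4·(-1) − (-2) − (-2) = 0
All base exponents vanish — dimensionless.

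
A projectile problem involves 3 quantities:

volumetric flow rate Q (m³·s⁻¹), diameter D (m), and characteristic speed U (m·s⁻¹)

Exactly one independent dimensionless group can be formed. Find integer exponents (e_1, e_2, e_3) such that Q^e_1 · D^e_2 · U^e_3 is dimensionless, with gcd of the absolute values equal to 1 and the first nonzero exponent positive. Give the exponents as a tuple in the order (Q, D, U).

L: e_1·(3) + e_2·(1) + e_3·(1) = 0
T: e_1·(-1) + e_2·(0) + e_3·(-1) = 0
Solving this homogeneous linear system for the smallest-integer solution (first nonzero entry positive) gives (1, -2, -1).

(1, -2, -1)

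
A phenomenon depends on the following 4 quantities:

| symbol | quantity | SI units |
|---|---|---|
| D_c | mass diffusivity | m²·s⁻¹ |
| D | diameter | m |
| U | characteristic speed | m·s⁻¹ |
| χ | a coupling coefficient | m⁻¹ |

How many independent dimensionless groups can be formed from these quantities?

2

There are 4 variables and 2 base dimensions (L, T).
The dimension matrix has rank 2.
Independent dimensionless groups: 4 − 2 = 2.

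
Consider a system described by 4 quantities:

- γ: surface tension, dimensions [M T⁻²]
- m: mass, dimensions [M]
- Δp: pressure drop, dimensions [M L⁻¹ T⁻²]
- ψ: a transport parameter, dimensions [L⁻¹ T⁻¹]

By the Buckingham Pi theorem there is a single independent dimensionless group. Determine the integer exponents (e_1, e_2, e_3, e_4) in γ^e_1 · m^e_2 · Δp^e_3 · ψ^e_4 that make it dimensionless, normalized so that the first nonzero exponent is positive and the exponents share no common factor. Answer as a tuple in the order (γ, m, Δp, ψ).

(1, 1, -2, 2)

M: e_1·(1) + e_2·(1) + e_3·(1) + e_4·(0) = 0
L: e_1·(0) + e_2·(0) + e_3·(-1) + e_4·(-1) = 0
T: e_1·(-2) + e_2·(0) + e_3·(-2) + e_4·(-1) = 0
Solving this homogeneous linear system for the smallest-integer solution (first nonzero entry positive) gives (1, 1, -2, 2).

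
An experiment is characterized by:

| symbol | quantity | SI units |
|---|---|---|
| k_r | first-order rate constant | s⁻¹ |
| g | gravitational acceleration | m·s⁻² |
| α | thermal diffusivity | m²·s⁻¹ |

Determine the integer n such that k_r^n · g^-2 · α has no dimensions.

Balance the T exponent: (-1)·n from k_r, plus −2·(-2) + (-1) = 3 from the rest, must sum to zero.
−n + 3 = 0, so n = 3.

3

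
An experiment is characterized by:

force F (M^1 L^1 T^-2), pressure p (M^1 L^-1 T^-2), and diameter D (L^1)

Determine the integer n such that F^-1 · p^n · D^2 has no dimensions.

Balance the M exponent: (1)·n from p, plus −(1) + 2·(0) = -1 from the rest, must sum to zero.
n − 1 = 0, so n = 1.

1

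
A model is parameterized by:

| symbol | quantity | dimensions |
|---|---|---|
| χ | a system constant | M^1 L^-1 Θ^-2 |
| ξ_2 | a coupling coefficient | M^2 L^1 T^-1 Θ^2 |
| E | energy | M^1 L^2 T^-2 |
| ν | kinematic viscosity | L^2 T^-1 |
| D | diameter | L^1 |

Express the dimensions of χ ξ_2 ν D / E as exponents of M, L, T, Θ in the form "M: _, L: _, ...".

Collect each base-dimension exponent across the product:
  M: (1) + (2) − (1) + (0) + (0) = 2
  L: (-1) + (1) − (2) + (2) + (1) = 1
  T: (0) + (-1) − (-2) + (-1) + (0) = 0
  Θ: (-2) + (2) − (0) + (0) + (0) = 0
So the dimensions are [M² L].

M: 2, L: 1, T: 0, Θ: 0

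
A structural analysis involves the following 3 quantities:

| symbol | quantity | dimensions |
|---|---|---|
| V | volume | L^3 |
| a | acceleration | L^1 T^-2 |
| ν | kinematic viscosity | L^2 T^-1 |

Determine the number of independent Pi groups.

1

There are 3 variables and 2 base dimensions (L, T).
The dimension matrix has rank 2.
Independent dimensionless groups: 3 − 2 = 1.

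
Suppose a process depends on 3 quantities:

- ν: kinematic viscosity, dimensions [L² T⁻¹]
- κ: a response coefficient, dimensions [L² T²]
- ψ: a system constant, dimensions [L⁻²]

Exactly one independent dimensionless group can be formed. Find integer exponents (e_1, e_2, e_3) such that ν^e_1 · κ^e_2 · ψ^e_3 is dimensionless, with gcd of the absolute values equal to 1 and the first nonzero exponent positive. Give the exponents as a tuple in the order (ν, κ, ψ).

(2, 1, 3)

L: e_1·(2) + e_2·(2) + e_3·(-2) = 0
T: e_1·(-1) + e_2·(2) + e_3·(0) = 0
Solving this homogeneous linear system for the smallest-integer solution (first nonzero entry positive) gives (2, 1, 3).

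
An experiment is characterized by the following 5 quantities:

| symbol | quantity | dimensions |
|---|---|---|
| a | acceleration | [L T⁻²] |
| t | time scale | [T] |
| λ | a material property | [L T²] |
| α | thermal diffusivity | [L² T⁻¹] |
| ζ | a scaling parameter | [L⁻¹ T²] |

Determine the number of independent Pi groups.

3

There are 5 variables and 2 base dimensions (L, T).
The dimension matrix has rank 2.
Independent dimensionless groups: 5 − 2 = 3.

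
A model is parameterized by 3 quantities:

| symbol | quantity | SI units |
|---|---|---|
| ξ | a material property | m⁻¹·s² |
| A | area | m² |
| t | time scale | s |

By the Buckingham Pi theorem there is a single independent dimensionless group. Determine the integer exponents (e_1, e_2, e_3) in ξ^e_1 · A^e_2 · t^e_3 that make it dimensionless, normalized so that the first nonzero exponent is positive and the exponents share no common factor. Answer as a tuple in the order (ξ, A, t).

(2, 1, -4)

L: e_1·(-1) + e_2·(2) + e_3·(0) = 0
T: e_1·(2) + e_2·(0) + e_3·(1) = 0
Solving this homogeneous linear system for the smallest-integer solution (first nonzero entry positive) gives (2, 1, -4).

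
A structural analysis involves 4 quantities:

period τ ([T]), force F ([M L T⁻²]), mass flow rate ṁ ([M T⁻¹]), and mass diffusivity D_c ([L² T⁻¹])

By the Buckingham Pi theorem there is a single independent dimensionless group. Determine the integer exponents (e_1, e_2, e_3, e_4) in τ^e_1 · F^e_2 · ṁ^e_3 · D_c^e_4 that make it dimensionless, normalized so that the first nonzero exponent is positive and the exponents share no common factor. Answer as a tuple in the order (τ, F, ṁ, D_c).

(1, 2, -2, -1)

M: e_1·(0) + e_2·(1) + e_3·(1) + e_4·(0) = 0
L: e_1·(0) + e_2·(1) + e_3·(0) + e_4·(2) = 0
T: e_1·(1) + e_2·(-2) + e_3·(-1) + e_4·(-1) = 0
Solving this homogeneous linear system for the smallest-integer solution (first nonzero entry positive) gives (1, 2, -2, -1).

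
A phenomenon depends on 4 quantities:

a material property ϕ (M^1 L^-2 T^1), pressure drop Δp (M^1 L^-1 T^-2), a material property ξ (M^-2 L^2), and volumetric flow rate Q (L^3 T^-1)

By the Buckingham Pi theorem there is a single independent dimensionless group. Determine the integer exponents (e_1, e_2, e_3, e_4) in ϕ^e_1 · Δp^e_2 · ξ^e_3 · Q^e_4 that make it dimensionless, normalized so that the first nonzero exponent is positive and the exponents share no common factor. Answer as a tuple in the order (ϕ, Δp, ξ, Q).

(3, 1, 2, 1)

M: e_1·(1) + e_2·(1) + e_3·(-2) + e_4·(0) = 0
L: e_1·(-2) + e_2·(-1) + e_3·(2) + e_4·(3) = 0
T: e_1·(1) + e_2·(-2) + e_3·(0) + e_4·(-1) = 0
Solving this homogeneous linear system for the smallest-integer solution (first nonzero entry positive) gives (3, 1, 2, 1).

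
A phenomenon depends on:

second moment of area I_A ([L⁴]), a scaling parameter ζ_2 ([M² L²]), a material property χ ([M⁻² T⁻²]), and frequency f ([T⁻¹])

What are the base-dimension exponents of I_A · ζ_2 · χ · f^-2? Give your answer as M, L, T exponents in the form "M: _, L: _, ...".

M: 0, L: 6, T: 0

Collect each base-dimension exponent across the product:
  M: (0) + (2) + (-2) − 2·(0) = 0
  L: (4) + (2) + (0) − 2·(0) = 6
  T: (0) + (0) + (-2) − 2·(-1) = 0
So the dimensions are [L⁶].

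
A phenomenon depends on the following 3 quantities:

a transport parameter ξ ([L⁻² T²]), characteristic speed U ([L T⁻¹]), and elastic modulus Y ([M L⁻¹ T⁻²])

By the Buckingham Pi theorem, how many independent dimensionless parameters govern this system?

1

There are 3 variables and 3 base dimensions (M, L, T).
The dimension matrix has rank 2 (less than 3: the dimension vectors are linearly dependent).
Independent dimensionless groups: 3 − 2 = 1.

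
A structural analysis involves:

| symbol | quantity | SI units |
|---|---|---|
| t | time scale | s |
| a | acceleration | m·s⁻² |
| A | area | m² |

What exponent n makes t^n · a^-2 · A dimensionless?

Balance the T exponent: (1)·n from t, plus −2·(-2) + (0) = 4 from the rest, must sum to zero.
n + 4 = 0, so n = -4.

-4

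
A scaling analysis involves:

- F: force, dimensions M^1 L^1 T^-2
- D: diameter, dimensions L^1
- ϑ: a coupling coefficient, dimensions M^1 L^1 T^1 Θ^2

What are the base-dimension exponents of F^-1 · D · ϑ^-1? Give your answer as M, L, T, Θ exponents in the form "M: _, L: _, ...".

M: -2, L: -1, T: 1, Θ: -2

Collect each base-dimension exponent across the product:
  M: −(1) + (0) − (1) = -2
  L: −(1) + (1) − (1) = -1
  T: −(-2) + (0) − (1) = 1
  Θ: −(0) + (0) − (2) = -2
So the dimensions are [M⁻² L⁻¹ T Θ⁻²].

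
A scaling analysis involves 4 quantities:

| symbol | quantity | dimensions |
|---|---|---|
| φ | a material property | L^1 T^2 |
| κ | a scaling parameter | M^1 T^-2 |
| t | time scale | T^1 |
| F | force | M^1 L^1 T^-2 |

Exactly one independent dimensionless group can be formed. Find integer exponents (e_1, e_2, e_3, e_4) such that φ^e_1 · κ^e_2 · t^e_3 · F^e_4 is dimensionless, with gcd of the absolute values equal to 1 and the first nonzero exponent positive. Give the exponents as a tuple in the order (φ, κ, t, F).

M: e_1·(0) + e_2·(1) + e_3·(0) + e_4·(1) = 0
L: e_1·(1) + e_2·(0) + e_3·(0) + e_4·(1) = 0
T: e_1·(2) + e_2·(-2) + e_3·(1) + e_4·(-2) = 0
Solving this homogeneous linear system for the smallest-integer solution (first nonzero entry positive) gives (1, 1, -2, -1).

(1, 1, -2, -1)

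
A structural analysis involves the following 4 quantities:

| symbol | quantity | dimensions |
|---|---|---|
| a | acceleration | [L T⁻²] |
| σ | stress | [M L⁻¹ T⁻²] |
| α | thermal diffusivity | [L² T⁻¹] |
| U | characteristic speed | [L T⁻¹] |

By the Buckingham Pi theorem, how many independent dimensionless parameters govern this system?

There are 4 variables and 3 base dimensions (M, L, T).
The dimension matrix has rank 3.
Independent dimensionless groups: 4 − 3 = 1.

1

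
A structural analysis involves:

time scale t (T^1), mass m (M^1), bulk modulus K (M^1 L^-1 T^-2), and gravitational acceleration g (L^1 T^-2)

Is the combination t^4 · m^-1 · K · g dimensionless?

yes

Sum the exponent of each base dimension across the product:
  M: 4·[t]_M − [m]_M + [K]_M + [g]_M = 4·(0) − (1) + (1) + (0) = 0
  L: 4·[t]_L − [m]_L + [K]_L + [g]_L = 4·(0) − (0) + (-1) + (1) = 0
  T: 4·[t]_T − [m]_T + [K]_T + [g]_T = 4·(1) − (0) + (-2) + (-2) = 0
All base exponents vanish — dimensionless.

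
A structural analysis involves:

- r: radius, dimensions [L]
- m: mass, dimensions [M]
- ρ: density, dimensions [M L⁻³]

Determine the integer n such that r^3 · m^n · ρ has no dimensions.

Balance the M exponent: (1)·n from m, plus 3·(0) + (1) = 1 from the rest, must sum to zero.
n + 1 = 0, so n = -1.

-1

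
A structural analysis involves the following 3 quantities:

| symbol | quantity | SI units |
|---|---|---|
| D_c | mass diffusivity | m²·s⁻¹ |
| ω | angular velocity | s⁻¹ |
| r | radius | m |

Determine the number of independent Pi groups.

There are 3 variables and 2 base dimensions (L, T).
The dimension matrix has rank 2.
Independent dimensionless groups: 3 − 2 = 1.

1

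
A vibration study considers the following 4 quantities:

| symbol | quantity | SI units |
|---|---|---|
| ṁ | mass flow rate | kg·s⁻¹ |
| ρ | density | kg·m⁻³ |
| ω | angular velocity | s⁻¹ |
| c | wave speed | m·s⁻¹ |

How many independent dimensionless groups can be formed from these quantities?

1

There are 4 variables and 3 base dimensions (M, L, T).
The dimension matrix has rank 3.
Independent dimensionless groups: 4 − 3 = 1.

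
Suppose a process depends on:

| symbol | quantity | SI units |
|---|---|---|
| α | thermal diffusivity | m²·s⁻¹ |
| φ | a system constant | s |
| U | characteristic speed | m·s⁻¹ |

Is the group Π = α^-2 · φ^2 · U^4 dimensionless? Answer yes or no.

Sum the exponent of each base dimension across the product:
  L: −2·[α]_L + 2·[φ]_L + 4·[U]_L = −2·(2) + 2·(0) + 4·(1) = 0
  T: −2·[α]_T + 2·[φ]_T + 4·[U]_T = −2·(-1) + 2·(1) + 4·(-1) = 0
All base exponents vanish — dimensionless.

yes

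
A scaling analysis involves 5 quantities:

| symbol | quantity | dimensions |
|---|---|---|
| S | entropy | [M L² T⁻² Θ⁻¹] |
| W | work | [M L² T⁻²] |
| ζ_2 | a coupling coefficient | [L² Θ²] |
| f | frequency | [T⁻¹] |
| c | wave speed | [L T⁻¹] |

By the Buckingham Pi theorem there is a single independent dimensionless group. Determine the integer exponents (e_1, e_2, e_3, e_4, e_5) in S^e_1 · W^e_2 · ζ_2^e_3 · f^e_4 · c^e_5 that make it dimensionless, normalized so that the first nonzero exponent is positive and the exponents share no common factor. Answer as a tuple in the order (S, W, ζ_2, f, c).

M: e_1·(1) + e_2·(1) + e_3·(0) + e_4·(0) + e_5·(0) = 0
L: e_1·(2) + e_2·(2) + e_3·(2) + e_4·(0) + e_5·(1) = 0
T: e_1·(-2) + e_2·(-2) + e_3·(0) + e_4·(-1) + e_5·(-1) = 0
Θ: e_1·(-1) + e_2·(0) + e_3·(2) + e_4·(0) + e_5·(0) = 0
Solving this homogeneous linear system for the smallest-integer solution (first nonzero entry positive) gives (2, -2, 1, 2, -2).

(2, -2, 1, 2, -2)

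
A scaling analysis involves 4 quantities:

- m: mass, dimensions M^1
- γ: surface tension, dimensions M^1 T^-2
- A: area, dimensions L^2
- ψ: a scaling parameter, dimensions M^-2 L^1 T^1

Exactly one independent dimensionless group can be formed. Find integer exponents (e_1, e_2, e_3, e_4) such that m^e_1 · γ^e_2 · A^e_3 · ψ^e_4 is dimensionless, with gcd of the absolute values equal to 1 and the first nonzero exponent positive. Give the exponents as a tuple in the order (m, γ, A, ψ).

M: e_1·(1) + e_2·(1) + e_3·(0) + e_4·(-2) = 0
L: e_1·(0) + e_2·(0) + e_3·(2) + e_4·(1) = 0
T: e_1·(0) + e_2·(-2) + e_3·(0) + e_4·(1) = 0
Solving this homogeneous linear system for the smallest-integer solution (first nonzero entry positive) gives (3, 1, -1, 2).

(3, 1, -1, 2)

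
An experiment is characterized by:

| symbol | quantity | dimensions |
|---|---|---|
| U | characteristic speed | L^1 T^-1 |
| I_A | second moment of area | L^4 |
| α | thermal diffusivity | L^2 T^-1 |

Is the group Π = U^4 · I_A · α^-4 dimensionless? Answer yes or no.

yes

Sum the exponent of each base dimension across the product:
  M: 4·[U]_M + [I_A]_M − 4·[α]_M = 4·(0) + (0) − 4·(0) = 0
  L: 4·[U]_L + [I_A]_L − 4·[α]_L = 4·(1) + (4) − 4·(2) = 0
  T: 4·[U]_T + [I_A]_T − 4·[α]_T = 4·(-1) + (0) − 4·(-1) = 0
  I: 4·[U]_I + [I_A]_I − 4·[α]_I = 4·(0) + (0) − 4·(0) = 0
All base exponents vanish — dimensionless.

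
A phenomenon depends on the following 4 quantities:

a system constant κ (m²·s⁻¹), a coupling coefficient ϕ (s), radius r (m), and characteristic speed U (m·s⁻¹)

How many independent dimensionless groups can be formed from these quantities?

2

There are 4 variables and 2 base dimensions (L, T).
The dimension matrix has rank 2.
Independent dimensionless groups: 4 − 2 = 2.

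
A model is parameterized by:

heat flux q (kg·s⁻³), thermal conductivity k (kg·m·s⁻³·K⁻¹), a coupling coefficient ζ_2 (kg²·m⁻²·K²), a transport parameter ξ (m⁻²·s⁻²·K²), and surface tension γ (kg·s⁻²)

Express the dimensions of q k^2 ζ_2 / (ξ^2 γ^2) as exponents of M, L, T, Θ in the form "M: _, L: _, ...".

Collect each base-dimension exponent across the product:
  M: (1) + 2·(1) + (2) − 2·(0) − 2·(1) = 3
  L: (0) + 2·(1) + (-2) − 2·(-2) − 2·(0) = 4
  T: (-3) + 2·(-3) + (0) − 2·(-2) − 2·(-2) = -1
  Θ: (0) + 2·(-1) + (2) − 2·(2) − 2·(0) = -4
So the dimensions are [M³ L⁴ T⁻¹ Θ⁻⁴].

M: 3, L: 4, T: -1, Θ: -4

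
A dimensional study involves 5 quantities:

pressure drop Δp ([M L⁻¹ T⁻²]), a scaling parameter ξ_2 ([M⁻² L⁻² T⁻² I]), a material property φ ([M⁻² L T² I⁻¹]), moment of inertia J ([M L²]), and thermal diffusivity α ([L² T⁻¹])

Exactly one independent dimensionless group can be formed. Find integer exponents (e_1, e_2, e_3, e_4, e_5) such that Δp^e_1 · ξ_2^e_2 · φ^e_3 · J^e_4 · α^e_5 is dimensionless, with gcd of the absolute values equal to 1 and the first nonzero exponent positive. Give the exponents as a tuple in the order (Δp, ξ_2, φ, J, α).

M: e_1·(1) + e_2·(-2) + e_3·(-2) + e_4·(1) + e_5·(0) = 0
L: e_1·(-1) + e_2·(-2) + e_3·(1) + e_4·(2) + e_5·(2) = 0
T: e_1·(-2) + e_2·(-2) + e_3·(2) + e_4·(0) + e_5·(-1) = 0
I: e_1·(0) + e_2·(1) + e_3·(-1) + e_4·(0) + e_5·(0) = 0
Solving this homogeneous linear system for the smallest-integer solution (first nonzero entry positive) gives (1, 1, 1, 3, -2).

(1, 1, 1, 3, -2)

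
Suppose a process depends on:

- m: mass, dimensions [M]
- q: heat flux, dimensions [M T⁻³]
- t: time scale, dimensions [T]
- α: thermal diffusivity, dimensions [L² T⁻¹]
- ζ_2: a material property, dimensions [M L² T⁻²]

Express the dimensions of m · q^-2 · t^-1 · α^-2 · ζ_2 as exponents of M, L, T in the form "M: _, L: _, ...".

Collect each base-dimension exponent across the product:
  M: (1) − 2·(1) − (0) − 2·(0) + (1) = 0
  L: (0) − 2·(0) − (0) − 2·(2) + (2) = -2
  T: (0) − 2·(-3) − (1) − 2·(-1) + (-2) = 5
So the dimensions are [L⁻² T⁵].

M: 0, L: -2, T: 5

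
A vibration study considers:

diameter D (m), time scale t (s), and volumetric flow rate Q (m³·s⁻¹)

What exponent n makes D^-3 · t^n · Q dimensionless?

Balance the T exponent: (1)·n from t, plus −3·(0) + (-1) = -1 from the rest, must sum to zero.
n − 1 = 0, so n = 1.

1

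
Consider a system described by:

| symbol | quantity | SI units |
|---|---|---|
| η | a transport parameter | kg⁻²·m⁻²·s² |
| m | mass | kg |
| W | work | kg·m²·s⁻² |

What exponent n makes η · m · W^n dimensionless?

Balance the M exponent: (1)·n from W, plus (-2) + (1) = -1 from the rest, must sum to zero.
n − 1 = 0, so n = 1.

1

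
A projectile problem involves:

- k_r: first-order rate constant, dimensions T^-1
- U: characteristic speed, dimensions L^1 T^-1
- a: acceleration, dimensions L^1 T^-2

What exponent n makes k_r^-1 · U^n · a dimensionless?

-1

Balance the L exponent: (1)·n from U, plus −(0) + (1) = 1 from the rest, must sum to zero.
n + 1 = 0, so n = -1.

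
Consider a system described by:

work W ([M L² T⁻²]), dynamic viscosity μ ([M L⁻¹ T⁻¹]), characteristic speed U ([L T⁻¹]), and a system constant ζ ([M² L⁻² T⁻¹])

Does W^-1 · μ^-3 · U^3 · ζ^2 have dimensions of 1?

Sum the exponent of each base dimension across the product:
  M: −[W]_M − 3·[μ]_M + 3·[U]_M + 2·[ζ]_M = −(1) − 3·(1) + 3·(0) + 2·(2) = 0
  L: −[W]_L − 3·[μ]_L + 3·[U]_L + 2·[ζ]_L = −(2) − 3·(-1) + 3·(1) + 2·(-2) = 0
  T: −[W]_T − 3·[μ]_T + 3·[U]_T + 2·[ζ]_T = −(-2) − 3·(-1) + 3·(-1) + 2·(-1) = 0
All base exponents vanish — dimensionless.

yes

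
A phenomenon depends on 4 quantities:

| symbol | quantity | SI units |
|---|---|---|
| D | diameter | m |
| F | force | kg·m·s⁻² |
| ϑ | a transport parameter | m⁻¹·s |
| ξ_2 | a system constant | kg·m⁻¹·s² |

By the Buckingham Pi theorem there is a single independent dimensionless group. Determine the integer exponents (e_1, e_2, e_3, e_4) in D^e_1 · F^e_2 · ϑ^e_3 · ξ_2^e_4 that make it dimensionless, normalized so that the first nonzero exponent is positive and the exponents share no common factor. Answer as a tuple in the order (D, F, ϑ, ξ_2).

(2, 1, 4, -1)

M: e_1·(0) + e_2·(1) + e_3·(0) + e_4·(1) = 0
L: e_1·(1) + e_2·(1) + e_3·(-1) + e_4·(-1) = 0
T: e_1·(0) + e_2·(-2) + e_3·(1) + e_4·(2) = 0
Solving this homogeneous linear system for the smallest-integer solution (first nonzero entry positive) gives (2, 1, 4, -1).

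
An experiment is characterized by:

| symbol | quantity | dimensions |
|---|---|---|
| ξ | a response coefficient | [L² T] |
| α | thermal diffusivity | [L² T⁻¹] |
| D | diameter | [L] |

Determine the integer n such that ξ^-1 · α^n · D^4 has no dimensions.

-1

Balance the L exponent: (2)·n from α, plus −(2) + 4·(1) = 2 from the rest, must sum to zero.
2n + 2 = 0, so n = -1.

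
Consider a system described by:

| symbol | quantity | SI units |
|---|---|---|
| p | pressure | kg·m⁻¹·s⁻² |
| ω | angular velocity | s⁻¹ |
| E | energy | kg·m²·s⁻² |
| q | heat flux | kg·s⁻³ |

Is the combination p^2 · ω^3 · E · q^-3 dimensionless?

yes

Sum the exponent of each base dimension across the product:
  M: 2·[p]_M + 3·[ω]_M + [E]_M − 3·[q]_M = 2·(1) + 3·(0) + (1) − 3·(1) = 0
  L: 2·[p]_L + 3·[ω]_L + [E]_L − 3·[q]_L = 2·(-1) + 3·(0) + (2) − 3·(0) = 0
  T: 2·[p]_T + 3·[ω]_T + [E]_T − 3·[q]_T = 2·(-2) + 3·(-1) + (-2) − 3·(-3) = 0
  I: 2·[p]_I + 3·[ω]_I + [E]_I − 3·[q]_I = 2·(0) + 3·(0) + (0) − 3·(0) = 0
All base exponents vanish — dimensionless.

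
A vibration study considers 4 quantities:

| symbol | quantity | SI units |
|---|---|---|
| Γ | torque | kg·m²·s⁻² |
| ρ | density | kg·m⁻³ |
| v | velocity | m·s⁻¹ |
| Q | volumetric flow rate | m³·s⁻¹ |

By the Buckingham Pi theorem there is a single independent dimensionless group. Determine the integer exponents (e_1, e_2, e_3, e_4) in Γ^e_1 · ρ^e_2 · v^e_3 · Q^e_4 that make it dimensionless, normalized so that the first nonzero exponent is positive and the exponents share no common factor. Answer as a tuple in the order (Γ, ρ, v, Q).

M: e_1·(1) + e_2·(1) + e_3·(0) + e_4·(0) = 0
L: e_1·(2) + e_2·(-3) + e_3·(1) + e_4·(3) = 0
T: e_1·(-2) + e_2·(0) + e_3·(-1) + e_4·(-1) = 0
Solving this homogeneous linear system for the smallest-integer solution (first nonzero entry positive) gives (2, -2, -1, -3).

(2, -2, -1, -3)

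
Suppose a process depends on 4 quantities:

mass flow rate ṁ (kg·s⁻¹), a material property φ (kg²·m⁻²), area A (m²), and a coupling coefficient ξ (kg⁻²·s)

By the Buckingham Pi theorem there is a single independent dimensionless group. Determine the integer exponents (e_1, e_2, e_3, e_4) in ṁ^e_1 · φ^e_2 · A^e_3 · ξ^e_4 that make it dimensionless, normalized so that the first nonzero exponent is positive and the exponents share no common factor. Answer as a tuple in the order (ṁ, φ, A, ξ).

(2, 1, 1, 2)

M: e_1·(1) + e_2·(2) + e_3·(0) + e_4·(-2) = 0
L: e_1·(0) + e_2·(-2) + e_3·(2) + e_4·(0) = 0
T: e_1·(-1) + e_2·(0) + e_3·(0) + e_4·(1) = 0
Solving this homogeneous linear system for the smallest-integer solution (first nonzero entry positive) gives (2, 1, 1, 2).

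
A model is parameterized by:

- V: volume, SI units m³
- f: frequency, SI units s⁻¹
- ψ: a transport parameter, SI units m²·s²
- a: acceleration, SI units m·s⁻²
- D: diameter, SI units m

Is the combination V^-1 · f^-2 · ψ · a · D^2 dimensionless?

no

Sum the exponent of each base dimension across the product:
  L: −[V]_L − 2·[f]_L + [ψ]_L + [a]_L + 2·[D]_L = −(3) − 2·(0) + (2) + (1) + 2·(1) = 2
  T: −[V]_T − 2·[f]_T + [ψ]_T + [a]_T + 2·[D]_T = −(0) − 2·(-1) + (2) + (-2) + 2·(0) = 2
Net dimensions [L² T²] ≠ [1] — not dimensionless.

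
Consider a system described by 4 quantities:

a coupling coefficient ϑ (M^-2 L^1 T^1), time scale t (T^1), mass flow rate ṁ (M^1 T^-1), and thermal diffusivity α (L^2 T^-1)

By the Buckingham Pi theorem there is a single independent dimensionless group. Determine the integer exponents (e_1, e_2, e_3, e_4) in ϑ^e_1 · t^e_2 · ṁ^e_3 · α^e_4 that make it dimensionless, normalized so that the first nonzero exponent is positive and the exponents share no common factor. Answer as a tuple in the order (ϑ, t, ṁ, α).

M: e_1·(-2) + e_2·(0) + e_3·(1) + e_4·(0) = 0
L: e_1·(1) + e_2·(0) + e_3·(0) + e_4·(2) = 0
T: e_1·(1) + e_2·(1) + e_3·(-1) + e_4·(-1) = 0
Solving this homogeneous linear system for the smallest-integer solution (first nonzero entry positive) gives (2, 1, 4, -1).

(2, 1, 4, -1)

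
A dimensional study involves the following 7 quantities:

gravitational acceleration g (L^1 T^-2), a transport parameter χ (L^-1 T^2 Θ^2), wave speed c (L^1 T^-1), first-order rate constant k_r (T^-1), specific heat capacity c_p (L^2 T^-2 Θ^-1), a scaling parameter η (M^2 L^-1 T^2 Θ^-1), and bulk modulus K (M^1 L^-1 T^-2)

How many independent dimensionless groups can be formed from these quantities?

There are 7 variables and 4 base dimensions (M, L, T, Θ).
The dimension matrix has rank 4.
Independent dimensionless groups: 7 − 4 = 3.

3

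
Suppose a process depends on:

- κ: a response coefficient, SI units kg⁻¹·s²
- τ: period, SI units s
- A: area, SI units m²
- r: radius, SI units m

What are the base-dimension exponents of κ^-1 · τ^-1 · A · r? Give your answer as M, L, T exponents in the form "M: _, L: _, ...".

Collect each base-dimension exponent across the product:
  M: −(-1) − (0) + (0) + (0) = 1
  L: −(0) − (0) + (2) + (1) = 3
  T: −(2) − (1) + (0) + (0) = -3
So the dimensions are [M L³ T⁻³].

M: 1, L: 3, T: -3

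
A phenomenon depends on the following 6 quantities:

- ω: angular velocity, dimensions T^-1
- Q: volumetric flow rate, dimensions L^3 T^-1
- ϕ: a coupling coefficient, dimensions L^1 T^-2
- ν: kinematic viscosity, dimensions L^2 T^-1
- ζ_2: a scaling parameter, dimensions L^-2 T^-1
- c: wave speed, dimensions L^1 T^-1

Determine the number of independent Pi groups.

There are 6 variables and 2 base dimensions (L, T).
The dimension matrix has rank 2.
Independent dimensionless groups: 6 − 2 = 4.

4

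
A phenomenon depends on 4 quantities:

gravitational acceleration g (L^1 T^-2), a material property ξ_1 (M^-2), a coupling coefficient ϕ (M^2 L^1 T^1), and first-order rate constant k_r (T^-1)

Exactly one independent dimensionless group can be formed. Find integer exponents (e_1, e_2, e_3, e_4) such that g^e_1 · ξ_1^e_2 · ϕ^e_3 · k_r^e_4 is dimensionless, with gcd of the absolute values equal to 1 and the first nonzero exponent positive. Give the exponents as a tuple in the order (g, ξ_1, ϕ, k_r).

(1, -1, -1, -3)

M: e_1·(0) + e_2·(-2) + e_3·(2) + e_4·(0) = 0
L: e_1·(1) + e_2·(0) + e_3·(1) + e_4·(0) = 0
T: e_1·(-2) + e_2·(0) + e_3·(1) + e_4·(-1) = 0
Solving this homogeneous linear system for the smallest-integer solution (first nonzero entry positive) gives (1, -1, -1, -3).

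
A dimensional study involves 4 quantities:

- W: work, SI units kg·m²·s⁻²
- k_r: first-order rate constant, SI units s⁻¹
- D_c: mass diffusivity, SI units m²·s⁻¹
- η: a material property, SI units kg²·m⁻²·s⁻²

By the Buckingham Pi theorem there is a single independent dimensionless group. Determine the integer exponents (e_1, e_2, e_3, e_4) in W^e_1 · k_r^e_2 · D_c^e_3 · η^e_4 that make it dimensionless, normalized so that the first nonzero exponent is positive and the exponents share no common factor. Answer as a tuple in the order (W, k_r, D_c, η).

M: e_1·(1) + e_2·(0) + e_3·(0) + e_4·(2) = 0
L: e_1·(2) + e_2·(0) + e_3·(2) + e_4·(-2) = 0
T: e_1·(-2) + e_2·(-1) + e_3·(-1) + e_4·(-2) = 0
Solving this homogeneous linear system for the smallest-integer solution (first nonzero entry positive) gives (2, 1, -3, -1).

(2, 1, -3, -1)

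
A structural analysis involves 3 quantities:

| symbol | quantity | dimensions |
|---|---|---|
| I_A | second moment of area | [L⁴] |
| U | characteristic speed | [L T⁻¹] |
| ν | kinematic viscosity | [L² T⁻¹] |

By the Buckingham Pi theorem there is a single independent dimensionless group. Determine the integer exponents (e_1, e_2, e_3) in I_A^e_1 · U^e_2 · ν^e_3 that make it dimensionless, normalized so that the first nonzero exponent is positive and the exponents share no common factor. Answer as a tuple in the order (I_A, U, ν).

L: e_1·(4) + e_2·(1) + e_3·(2) = 0
T: e_1·(0) + e_2·(-1) + e_3·(-1) = 0
Solving this homogeneous linear system for the smallest-integer solution (first nonzero entry positive) gives (1, 4, -4).

(1, 4, -4)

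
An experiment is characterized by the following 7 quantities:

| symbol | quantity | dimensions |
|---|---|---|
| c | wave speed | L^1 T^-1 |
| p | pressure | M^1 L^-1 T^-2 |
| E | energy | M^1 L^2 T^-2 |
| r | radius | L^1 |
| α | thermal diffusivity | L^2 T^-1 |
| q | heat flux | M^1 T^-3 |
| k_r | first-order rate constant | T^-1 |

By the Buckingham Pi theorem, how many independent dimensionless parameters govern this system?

4

There are 7 variables and 3 base dimensions (M, L, T).
The dimension matrix has rank 3.
Independent dimensionless groups: 7 − 3 = 4.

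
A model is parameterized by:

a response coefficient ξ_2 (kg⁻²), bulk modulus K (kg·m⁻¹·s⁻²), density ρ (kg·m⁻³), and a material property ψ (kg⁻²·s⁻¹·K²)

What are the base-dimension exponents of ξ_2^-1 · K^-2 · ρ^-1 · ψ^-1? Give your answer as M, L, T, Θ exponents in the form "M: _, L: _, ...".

Collect each base-dimension exponent across the product:
  M: −(-2) − 2·(1) − (1) − (-2) = 1
  L: −(0) − 2·(-1) − (-3) − (0) = 5
  T: −(0) − 2·(-2) − (0) − (-1) = 5
  Θ: −(0) − 2·(0) − (0) − (2) = -2
So the dimensions are [M L⁵ T⁵ Θ⁻²].

M: 1, L: 5, T: 5, Θ: -2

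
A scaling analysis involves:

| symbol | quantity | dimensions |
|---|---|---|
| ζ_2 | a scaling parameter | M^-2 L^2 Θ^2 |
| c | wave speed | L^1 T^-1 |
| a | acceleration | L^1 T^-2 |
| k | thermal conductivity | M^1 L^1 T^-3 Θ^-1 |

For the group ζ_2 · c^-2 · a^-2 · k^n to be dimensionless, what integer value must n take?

Balance the M exponent: (1)·n from k, plus (-2) − 2·(0) − 2·(0) = -2 from the rest, must sum to zero.
n − 2 = 0, so n = 2.

2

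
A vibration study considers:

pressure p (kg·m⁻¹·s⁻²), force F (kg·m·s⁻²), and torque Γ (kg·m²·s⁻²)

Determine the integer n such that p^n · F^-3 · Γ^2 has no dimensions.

Balance the M exponent: (1)·n from p, plus −3·(1) + 2·(1) = -1 from the rest, must sum to zero.
n − 1 = 0, so n = 1.

1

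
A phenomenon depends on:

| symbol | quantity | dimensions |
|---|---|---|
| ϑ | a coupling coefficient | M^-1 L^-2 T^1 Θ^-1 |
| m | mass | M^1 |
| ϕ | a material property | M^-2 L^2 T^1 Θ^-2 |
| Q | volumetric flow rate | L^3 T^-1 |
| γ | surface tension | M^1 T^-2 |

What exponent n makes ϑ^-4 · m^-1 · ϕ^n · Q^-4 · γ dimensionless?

Balance the M exponent: (-2)·n from ϕ, plus −4·(-1) − (1) − 4·(0) + (1) = 4 from the rest, must sum to zero.
-2n + 4 = 0, so n = 2.

2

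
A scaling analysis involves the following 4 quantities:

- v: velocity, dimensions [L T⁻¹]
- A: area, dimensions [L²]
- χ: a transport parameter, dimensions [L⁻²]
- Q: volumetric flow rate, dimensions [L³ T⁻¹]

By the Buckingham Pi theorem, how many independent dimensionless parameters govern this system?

2

There are 4 variables and 2 base dimensions (L, T).
The dimension matrix has rank 2.
Independent dimensionless groups: 4 − 2 = 2.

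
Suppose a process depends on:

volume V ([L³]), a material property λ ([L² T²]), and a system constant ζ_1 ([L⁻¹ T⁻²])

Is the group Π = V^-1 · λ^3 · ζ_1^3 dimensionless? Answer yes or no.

Sum the exponent of each base dimension across the product:
  M: −[V]_M + 3·[λ]_M + 3·[ζ_1]_M = −(0) + 3·(0) + 3·(0) = 0
  L: −[V]_L + 3·[λ]_L + 3·[ζ_1]_L = −(3) + 3·(2) + 3·(-1) = 0
  T: −[V]_T + 3·[λ]_T + 3·[ζ_1]_T = −(0) + 3·(2) + 3·(-2) = 0
All base exponents vanish — dimensionless.

yes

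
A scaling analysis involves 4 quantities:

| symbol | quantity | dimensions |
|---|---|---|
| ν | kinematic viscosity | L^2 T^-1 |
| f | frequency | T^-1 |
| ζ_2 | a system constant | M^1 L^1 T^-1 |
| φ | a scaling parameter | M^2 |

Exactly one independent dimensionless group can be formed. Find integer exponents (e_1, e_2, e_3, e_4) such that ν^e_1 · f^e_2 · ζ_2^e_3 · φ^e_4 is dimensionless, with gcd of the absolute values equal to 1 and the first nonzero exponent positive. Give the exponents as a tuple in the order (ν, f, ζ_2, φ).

(1, 1, -2, 1)

M: e_1·(0) + e_2·(0) + e_3·(1) + e_4·(2) = 0
L: e_1·(2) + e_2·(0) + e_3·(1) + e_4·(0) = 0
T: e_1·(-1) + e_2·(-1) + e_3·(-1) + e_4·(0) = 0
Solving this homogeneous linear system for the smallest-integer solution (first nonzero entry positive) gives (1, 1, -2, 1).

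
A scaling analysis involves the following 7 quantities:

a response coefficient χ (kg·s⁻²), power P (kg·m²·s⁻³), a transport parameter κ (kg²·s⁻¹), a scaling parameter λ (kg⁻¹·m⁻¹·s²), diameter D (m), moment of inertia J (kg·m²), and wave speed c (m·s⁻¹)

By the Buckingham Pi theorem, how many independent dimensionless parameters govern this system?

There are 7 variables and 3 base dimensions (M, L, T).
The dimension matrix has rank 3.
Independent dimensionless groups: 7 − 3 = 4.

4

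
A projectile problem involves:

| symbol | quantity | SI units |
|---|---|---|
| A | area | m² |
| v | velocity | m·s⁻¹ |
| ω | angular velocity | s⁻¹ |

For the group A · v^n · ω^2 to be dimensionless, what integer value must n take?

-2

Balance the L exponent: (1)·n from v, plus (2) + 2·(0) = 2 from the rest, must sum to zero.
n + 2 = 0, so n = -2.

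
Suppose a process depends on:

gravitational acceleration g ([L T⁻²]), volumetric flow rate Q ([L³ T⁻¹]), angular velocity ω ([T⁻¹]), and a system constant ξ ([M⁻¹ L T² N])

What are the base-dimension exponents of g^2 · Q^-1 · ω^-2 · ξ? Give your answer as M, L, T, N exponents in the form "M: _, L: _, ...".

Collect each base-dimension exponent across the product:
  M: 2·(0) − (0) − 2·(0) + (-1) = -1
  L: 2·(1) − (3) − 2·(0) + (1) = 0
  T: 2·(-2) − (-1) − 2·(-1) + (2) = 1
  N: 2·(0) − (0) − 2·(0) + (1) = 1
So the dimensions are [M⁻¹ T N].

M: -1, L: 0, T: 1, N: 1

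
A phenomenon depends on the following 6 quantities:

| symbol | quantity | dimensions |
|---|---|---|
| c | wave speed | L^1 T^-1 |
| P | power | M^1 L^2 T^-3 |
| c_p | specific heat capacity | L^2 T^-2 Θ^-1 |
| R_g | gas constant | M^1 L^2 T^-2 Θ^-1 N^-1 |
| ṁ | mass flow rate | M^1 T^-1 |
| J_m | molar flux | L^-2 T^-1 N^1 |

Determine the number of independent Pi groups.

1

There are 6 variables and 5 base dimensions (M, L, T, Θ, N).
The dimension matrix has rank 5.
Independent dimensionless groups: 6 − 5 = 1.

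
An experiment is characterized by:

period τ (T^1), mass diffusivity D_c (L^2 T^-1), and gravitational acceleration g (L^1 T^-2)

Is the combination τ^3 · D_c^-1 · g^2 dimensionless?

yes

Sum the exponent of each base dimension across the product:
  L: 3·[τ]_L − [D_c]_L + 2·[g]_L = 3·(0) − (2) + 2·(1) = 0
  T: 3·[τ]_T − [D_c]_T + 2·[g]_T = 3·(1) − (-1) + 2·(-2) = 0
All base exponents vanish — dimensionless.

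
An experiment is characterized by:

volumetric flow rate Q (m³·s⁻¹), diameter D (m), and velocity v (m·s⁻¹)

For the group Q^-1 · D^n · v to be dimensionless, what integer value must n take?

Balance the L exponent: (1)·n from D, plus −(3) + (1) = -2 from the rest, must sum to zero.
n − 2 = 0, so n = 2.

2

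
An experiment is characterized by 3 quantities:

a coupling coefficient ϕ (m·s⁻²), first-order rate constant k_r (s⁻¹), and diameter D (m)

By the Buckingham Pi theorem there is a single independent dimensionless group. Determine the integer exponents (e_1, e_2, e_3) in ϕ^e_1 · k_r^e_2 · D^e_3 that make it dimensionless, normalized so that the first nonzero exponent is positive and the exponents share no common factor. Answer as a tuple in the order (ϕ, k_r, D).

L: e_1·(1) + e_2·(0) + e_3·(1) = 0
T: e_1·(-2) + e_2·(-1) + e_3·(0) = 0
Solving this homogeneous linear system for the smallest-integer solution (first nonzero entry positive) gives (1, -2, -1).

(1, -2, -1)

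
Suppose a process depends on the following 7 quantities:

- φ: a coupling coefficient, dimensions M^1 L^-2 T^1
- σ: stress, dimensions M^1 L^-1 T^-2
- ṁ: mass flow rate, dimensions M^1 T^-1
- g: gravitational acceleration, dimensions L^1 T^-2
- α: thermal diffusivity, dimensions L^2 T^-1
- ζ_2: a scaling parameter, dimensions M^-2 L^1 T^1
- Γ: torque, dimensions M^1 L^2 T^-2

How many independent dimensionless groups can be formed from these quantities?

There are 7 variables and 3 base dimensions (M, L, T).
The dimension matrix has rank 3.
Independent dimensionless groups: 7 − 3 = 4.

4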